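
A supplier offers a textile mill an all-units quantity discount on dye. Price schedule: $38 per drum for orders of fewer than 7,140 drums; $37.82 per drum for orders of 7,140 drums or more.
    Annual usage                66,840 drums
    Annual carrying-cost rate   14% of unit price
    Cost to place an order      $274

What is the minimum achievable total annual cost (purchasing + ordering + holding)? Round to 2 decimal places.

H₁ = 14%×$38 = $5.3200;  H₂ = 14%×$37.82 = $5.2948
EOQ₁ = √(2×66,840×274/5.3200) = 2,623.93  (< 7,140, feasible at tier 1)
EOQ₂ = √(2×66,840×274/5.2948) = 2,630.17  (< 7,140 → use Q = 7,140 at tier-2 price)
TC(tier 1 (EOQ₁), Q≈2,623.9) = $2,553,879.32
TC(tier 2, Q≈7,140.0) = $2,549,356.24
Minimum at tier 2: $2,549,356.24

$2,549,356.24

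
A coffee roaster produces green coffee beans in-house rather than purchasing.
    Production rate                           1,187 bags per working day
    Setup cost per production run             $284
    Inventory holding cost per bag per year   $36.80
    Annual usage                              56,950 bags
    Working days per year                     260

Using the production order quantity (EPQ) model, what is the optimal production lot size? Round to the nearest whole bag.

1,038 bags

d = 56,950/260 = 219.0385 bags/day;  effective holding cost H(1 − d/p) = 36.8·(1 − 219.0385/1187) = 30.00925
Q* = √(2DS / H_eff) = √(2·56,950·284 / 30.00925) ≈ 1,038.23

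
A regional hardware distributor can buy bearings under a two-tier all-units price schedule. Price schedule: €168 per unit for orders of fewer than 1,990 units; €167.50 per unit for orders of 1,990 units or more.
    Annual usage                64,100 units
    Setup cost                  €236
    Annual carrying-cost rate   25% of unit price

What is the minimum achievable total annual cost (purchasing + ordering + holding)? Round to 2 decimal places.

H₁ = 25%×€168 = €42.0000;  H₂ = 25%×€167.50 = €41.8750
EOQ₁ = √(2×64,100×236/42.0000) = 848.74  (< 1,990, feasible at tier 1)
EOQ₂ = √(2×64,100×236/41.8750) = 850.01  (< 1,990 → use Q = 1,990 at tier-2 price)
TC(tier 1 (EOQ₁), Q≈848.7) = €10,804,447.14
TC(tier 2, Q≈1,990.0) = €10,786,017.43
Minimum at tier 2: €10,786,017.43

€10,786,017.43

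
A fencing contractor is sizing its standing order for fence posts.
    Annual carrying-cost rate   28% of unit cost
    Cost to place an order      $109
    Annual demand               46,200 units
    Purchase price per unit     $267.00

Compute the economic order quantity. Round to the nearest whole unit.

Holding cost per unit per year: H = 28% × $267 = $74.7600
EOQ = √(2DS/H) = √(2 × 46,200 × 109 / 74.76)
    = √(134,719.10) ≈ 367.04

367 units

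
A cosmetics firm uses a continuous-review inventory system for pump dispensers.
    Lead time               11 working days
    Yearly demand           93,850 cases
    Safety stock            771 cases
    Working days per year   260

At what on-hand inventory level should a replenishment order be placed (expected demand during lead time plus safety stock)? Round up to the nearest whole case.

4,742 cases

Daily demand d = 93,850 / 260 = 360.962 cases/day
Demand during lead time = 360.962 × 11 = 3,970.58
Reorder point = 3,970.58 + 771 = 4,741.58 → round up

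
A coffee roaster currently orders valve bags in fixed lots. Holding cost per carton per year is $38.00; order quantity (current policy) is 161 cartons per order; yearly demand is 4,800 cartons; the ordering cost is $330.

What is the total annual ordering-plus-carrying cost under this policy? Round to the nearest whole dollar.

$12,898

Orders/yr = 4,800/161 = 29.814; ordering cost = 29.814 × $330 = $9,838.51
Average inventory = 161/2 = 80.5; holding cost = 80.5 × $38 = $3,059.00
Total = $9,838.51 + $3,059.00 = $12,897.51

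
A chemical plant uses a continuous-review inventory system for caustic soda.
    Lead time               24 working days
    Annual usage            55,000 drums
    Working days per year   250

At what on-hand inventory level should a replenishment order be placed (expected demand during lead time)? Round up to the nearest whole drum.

Daily demand d = 55,000 / 250 = 220.000 drums/day
Demand during lead time = 220.000 × 24 = 5,280.00
Reorder point = 5,280.00 → round up

5,280 drums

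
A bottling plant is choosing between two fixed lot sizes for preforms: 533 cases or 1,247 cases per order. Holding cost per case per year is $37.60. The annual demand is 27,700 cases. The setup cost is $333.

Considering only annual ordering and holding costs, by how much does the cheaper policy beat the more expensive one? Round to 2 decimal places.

$3,514.23

Annual cost at Q: ordering D·S/Q plus holding Q·H/2.
TC(533) = (27,700/533)×333 + (533/2)×37.6 = $27,326.40
TC(1,247) = (27,700/1,247)×333 + (1,247/2)×37.6 = $30,840.63
|ΔTC| = |$27,326.40 − $30,840.63| = $3,514.23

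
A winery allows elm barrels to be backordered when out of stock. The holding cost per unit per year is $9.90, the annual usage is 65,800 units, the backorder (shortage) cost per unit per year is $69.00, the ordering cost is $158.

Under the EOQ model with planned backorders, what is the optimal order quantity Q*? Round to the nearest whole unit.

1,550 units

Basic EOQ = √(2·65,800·158/9.9) = 1,449.235
Backorder adjustment √((H+b)/b) = √((9.9+69)/69) = 1.0693
Q* = 1,449.235 × 1.0693 ≈ 1,549.72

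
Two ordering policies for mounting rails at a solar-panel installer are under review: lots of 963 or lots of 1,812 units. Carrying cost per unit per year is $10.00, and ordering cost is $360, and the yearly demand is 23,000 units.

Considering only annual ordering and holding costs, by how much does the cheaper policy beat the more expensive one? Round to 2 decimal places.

$216.41

For each Q, cost = (D/Q)·S + (Q/2)·H.
TC(963) = (23,000/963)×360 + (963/2)×10 = $13,413.13
TC(1,812) = (23,000/1,812)×360 + (1,812/2)×10 = $13,629.54
Cheaper: Q = 963.  Difference = $216.41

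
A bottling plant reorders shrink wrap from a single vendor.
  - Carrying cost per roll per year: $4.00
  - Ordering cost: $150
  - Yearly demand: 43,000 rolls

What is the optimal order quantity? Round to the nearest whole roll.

1,796 rolls

EOQ = √(2DS/H) = √(2 × 43,000 × 150 / 4)
    = √(3,225,000.00) ≈ 1,795.83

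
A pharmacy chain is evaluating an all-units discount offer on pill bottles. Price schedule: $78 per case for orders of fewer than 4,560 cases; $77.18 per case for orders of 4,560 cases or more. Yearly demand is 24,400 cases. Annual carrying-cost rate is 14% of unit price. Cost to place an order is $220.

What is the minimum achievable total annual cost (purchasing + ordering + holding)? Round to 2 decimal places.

$1,909,005.05

H₁ = 14%×$78 = $10.9200;  H₂ = 14%×$77.18 = $10.8052
EOQ₁ = √(2×24,400×220/10.9200) = 991.54  (< 4,560, feasible at tier 1)
EOQ₂ = √(2×24,400×220/10.8052) = 996.79  (< 4,560 → use Q = 4,560 at tier-2 price)
TC(tier 1 (EOQ₁), Q≈991.5) = $1,914,027.61
TC(tier 2, Q≈4,560.0) = $1,909,005.05
Minimum at tier 2: $1,909,005.05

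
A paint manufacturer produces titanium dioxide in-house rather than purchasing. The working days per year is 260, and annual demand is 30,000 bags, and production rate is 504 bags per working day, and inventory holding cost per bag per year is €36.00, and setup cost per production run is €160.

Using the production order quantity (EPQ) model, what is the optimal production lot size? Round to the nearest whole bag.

d = 30,000/260 = 115.3846 bags/day;  effective holding cost H(1 − d/p) = 36·(1 − 115.3846/504) = 27.75824
Q* = √(2DS / H_eff) = √(2·30,000·160 / 27.75824) ≈ 588.08

588 bags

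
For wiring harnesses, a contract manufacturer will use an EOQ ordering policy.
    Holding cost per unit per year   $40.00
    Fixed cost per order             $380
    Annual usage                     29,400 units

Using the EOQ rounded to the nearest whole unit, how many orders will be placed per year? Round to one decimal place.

39.4 orders per year

EOQ = √(2DS/H) = √(2 × 29,400 × 380 / 40)
    = √(558,600.00) ≈ 747.40 → Q = 747
Orders per year = D/Q = 29,400 / 747 = 39.357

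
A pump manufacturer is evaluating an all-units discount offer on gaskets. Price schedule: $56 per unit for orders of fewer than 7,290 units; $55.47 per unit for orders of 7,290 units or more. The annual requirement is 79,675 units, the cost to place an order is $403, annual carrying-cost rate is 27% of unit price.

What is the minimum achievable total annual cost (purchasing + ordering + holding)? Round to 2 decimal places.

H₁ = 27%×$56 = $15.1200;  H₂ = 27%×$55.47 = $14.9769
EOQ₁ = √(2×79,675×403/15.1200) = 2,060.88  (< 7,290, feasible at tier 1)
EOQ₂ = √(2×79,675×403/14.9769) = 2,070.70  (< 7,290 → use Q = 7,290 at tier-2 price)
TC(tier 1 (EOQ₁), Q≈2,060.9) = $4,492,960.50
TC(tier 2, Q≈7,290.0) = $4,478,567.58
Minimum at tier 2: $4,478,567.58

$4,478,567.58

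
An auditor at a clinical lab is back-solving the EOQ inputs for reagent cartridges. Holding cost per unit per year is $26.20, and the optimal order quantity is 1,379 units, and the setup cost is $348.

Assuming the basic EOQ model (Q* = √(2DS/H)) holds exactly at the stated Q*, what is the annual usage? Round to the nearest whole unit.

71,585 units per year

EOQ relation: Q² = 2DS/H, so rearrange for the unknown.
D = Q²H / (2S) = 1,379² × 26.2 / (2 × 348) = 71,584.76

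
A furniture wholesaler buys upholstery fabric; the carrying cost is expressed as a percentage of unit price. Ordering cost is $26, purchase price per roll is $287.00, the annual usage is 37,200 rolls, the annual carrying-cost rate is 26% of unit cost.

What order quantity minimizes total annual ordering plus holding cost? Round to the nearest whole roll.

Holding cost per roll per year: H = 26% × $287 = $74.6200
Optimal lot size Q* = (2 × 37,200 × $26 / $74.62)^½ ≈ 161.01

161 rolls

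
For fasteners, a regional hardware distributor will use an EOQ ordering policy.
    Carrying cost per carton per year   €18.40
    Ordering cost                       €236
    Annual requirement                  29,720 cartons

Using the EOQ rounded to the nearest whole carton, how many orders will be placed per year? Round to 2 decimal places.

34.04 orders per year

Optimal lot size Q* = (2 × 29,720 × €236 / €18.4)^½ ≈ 873.15 → Q = 873
Orders per year = D/Q = 29,720 / 873 = 34.044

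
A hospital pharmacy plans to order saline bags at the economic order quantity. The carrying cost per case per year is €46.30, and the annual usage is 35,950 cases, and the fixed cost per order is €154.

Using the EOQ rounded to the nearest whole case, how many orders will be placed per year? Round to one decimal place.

2DS/H = 2·35,950·154/46.3 = 239,149.03
EOQ = √239,149.03 ≈ 489.03 → Q = 489
N = D/Q = 35,950/489 ≈ 73.517 orders/yr

73.5 orders per year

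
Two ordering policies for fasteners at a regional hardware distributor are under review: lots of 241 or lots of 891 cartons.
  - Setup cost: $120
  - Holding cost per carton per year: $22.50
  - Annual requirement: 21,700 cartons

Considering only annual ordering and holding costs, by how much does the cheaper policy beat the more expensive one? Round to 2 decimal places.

Annual cost at Q: ordering D·S/Q plus holding Q·H/2.
TC(241) = (21,700/241)×120 + (241/2)×22.5 = $13,516.23
TC(891) = (21,700/891)×120 + (891/2)×22.5 = $12,946.31
Cheaper: Q = 891.  Difference = $569.92

$569.92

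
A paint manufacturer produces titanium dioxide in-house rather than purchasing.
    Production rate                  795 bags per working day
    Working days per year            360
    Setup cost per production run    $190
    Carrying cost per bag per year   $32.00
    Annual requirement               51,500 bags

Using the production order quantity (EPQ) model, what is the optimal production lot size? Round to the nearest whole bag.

864 bags

d = 51,500/360 = 143.0556 bags/day;  effective holding cost H(1 − d/p) = 32·(1 − 143.0556/795) = 26.24179
Q* = √(2DS / H_eff) = √(2·51,500·190 / 26.24179) ≈ 863.57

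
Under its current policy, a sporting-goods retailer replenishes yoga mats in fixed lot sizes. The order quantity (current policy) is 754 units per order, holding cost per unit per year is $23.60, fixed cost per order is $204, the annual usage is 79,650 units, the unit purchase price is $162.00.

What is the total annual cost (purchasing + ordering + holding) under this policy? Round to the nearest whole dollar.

$12,933,747

Ordering: D/Q × S = 79,650/754 × $204 = $21,549.87
Holding:  Q/2 × H = 754/2 × $23.6 = $8,897.20
Purchase cost = D·C = 79,650 × 162 = $12,903,300.00
Total = $21,549.87 + $8,897.20 + $12,903,300.00 = $12,933,747.07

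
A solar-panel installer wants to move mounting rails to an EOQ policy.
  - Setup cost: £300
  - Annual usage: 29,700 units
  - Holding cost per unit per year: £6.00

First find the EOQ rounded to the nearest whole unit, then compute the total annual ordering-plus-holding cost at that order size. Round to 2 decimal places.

Q* = √(2·D·S / H) = √(2·29,700·300 / 6) = √2,970,000.0 ≈ 1,723.37 → Q = 1,723 units
Orders/yr = 29,700/1,723 = 17.237; ordering cost = 17.237 × £300 = £5,171.21
Average inventory = 1,723/2 = 861.5; holding cost = 861.5 × £6 = £5,169.00
Total = £5,171.21 + £5,169.00 = £10,340.21

£10,340.21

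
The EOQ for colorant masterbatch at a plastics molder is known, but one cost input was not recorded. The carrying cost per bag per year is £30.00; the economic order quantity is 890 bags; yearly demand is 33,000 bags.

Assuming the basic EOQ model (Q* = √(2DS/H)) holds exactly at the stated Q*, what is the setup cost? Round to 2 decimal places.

£360.05

Since Q* = (2DS/H)^½, squaring gives Q*²·H = 2DS.
S = Q²H / (2D) = 890² × 30 / (2 × 33,000) = 360.0455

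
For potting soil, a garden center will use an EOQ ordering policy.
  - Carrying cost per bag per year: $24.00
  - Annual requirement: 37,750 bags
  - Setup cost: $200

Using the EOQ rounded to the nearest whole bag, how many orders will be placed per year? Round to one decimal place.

Q* = √(2·D·S / H) = √(2·37,750·200 / 24) = √629,166.7 ≈ 793.20 → Q = 793
Orders per year = D/Q = 37,750 / 793 = 47.604

47.6 orders per year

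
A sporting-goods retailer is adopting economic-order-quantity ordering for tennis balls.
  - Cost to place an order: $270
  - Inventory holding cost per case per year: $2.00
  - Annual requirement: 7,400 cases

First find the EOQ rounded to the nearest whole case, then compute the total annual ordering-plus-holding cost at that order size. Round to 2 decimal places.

$2,827.01

EOQ = √(2DS/H) = √(2 × 7,400 × 270 / 2)
    = √(1,998,000.00) ≈ 1,413.51 → Q = 1,414 cases
Annual ordering cost = (D/Q)·S = (7,400/1,414) × 270 = $1,413.01
Annual holding cost  = (Q/2)·H = (1,414/2) × 2 = $1,414.00
Total = $1,413.01 + $1,414.00 = $2,827.01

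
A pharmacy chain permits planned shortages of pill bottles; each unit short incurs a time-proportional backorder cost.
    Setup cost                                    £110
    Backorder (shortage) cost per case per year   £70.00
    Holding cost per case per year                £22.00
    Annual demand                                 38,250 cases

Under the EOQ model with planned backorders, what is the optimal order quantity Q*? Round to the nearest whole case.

709 cases

Basic EOQ = √(2·38,250·110/22) = 618.466
Backorder adjustment √((H+b)/b) = √((22+70)/70) = 1.1464
Q* = 618.466 × 1.1464 ≈ 709.02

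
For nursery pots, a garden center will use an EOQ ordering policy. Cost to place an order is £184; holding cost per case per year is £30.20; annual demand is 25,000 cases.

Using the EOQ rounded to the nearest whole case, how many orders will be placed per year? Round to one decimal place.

45.3 orders per year

EOQ = √(2DS/H) = √(2 × 25,000 × 184 / 30.2)
    = √(304,635.76) ≈ 551.94 → Q = 552
N = D/Q = 25,000/552 ≈ 45.290 orders/yr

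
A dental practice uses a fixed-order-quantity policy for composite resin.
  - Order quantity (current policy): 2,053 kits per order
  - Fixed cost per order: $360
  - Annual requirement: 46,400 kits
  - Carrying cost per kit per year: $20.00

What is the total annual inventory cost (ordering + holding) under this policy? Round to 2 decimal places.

$28,666.39

Ordering: D/Q × S = 46,400/2,053 × $360 = $8,136.39
Holding:  Q/2 × H = 2,053/2 × $20 = $20,530.00
Total = $8,136.39 + $20,530.00 = $28,666.39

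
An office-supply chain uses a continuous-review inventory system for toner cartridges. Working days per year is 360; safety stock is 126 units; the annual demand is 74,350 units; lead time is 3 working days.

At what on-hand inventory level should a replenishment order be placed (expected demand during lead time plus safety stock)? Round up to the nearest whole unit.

746 units

Daily demand d = 74,350 / 360 = 206.528 units/day
Demand during lead time = 206.528 × 3 = 619.58
Reorder point = 619.58 + 126 = 745.58 → round up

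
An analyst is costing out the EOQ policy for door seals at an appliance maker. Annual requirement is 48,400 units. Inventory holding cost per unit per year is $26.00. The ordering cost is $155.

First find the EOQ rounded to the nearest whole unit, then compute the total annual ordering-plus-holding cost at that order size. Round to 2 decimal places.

$19,751.05

2DS/H = 2·48,400·155/26 = 577,076.92
EOQ = √577,076.92 ≈ 759.66 → Q = 760 units
Ordering: D/Q × S = 48,400/760 × $155 = $9,871.05
Holding:  Q/2 × H = 760/2 × $26 = $9,880.00
Total = $9,871.05 + $9,880.00 = $19,751.05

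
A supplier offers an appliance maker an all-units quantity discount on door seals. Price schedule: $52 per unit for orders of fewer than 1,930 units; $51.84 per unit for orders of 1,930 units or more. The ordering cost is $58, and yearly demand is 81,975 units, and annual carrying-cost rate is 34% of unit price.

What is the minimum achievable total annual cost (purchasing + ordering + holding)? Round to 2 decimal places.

H₁ = 34%×$52 = $17.6800;  H₂ = 34%×$51.84 = $17.6256
EOQ₁ = √(2×81,975×58/17.6800) = 733.38  (< 1,930, feasible at tier 1)
EOQ₂ = √(2×81,975×58/17.6256) = 734.51  (< 1,930 → use Q = 1,930 at tier-2 price)
TC(tier 1 (EOQ₁), Q≈733.4) = $4,275,666.14
TC(tier 2, Q≈1,930.0) = $4,269,056.20
Minimum at tier 2: $4,269,056.20

$4,269,056.20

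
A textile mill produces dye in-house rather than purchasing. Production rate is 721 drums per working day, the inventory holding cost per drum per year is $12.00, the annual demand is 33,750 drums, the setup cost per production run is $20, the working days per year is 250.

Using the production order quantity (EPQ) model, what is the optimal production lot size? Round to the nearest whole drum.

372 drums

d = 33,750/250 = 135.0000 drums/day;  effective holding cost H(1 − d/p) = 12·(1 − 135.0000/721) = 9.75312
Q* = √(2DS / H_eff) = √(2·33,750·20 / 9.75312) ≈ 372.04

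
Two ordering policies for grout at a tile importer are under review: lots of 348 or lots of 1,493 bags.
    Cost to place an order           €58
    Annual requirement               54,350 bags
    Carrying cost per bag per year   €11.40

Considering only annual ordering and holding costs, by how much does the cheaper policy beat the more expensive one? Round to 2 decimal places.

Annual cost at Q: ordering D·S/Q plus holding Q·H/2.
TC(348) = (54,350/348)×58 + (348/2)×11.4 = €11,041.93
TC(1,493) = (54,350/1,493)×58 + (1,493/2)×11.4 = €10,621.49
|ΔTC| = |€11,041.93 − €10,621.49| = €420.45

€420.45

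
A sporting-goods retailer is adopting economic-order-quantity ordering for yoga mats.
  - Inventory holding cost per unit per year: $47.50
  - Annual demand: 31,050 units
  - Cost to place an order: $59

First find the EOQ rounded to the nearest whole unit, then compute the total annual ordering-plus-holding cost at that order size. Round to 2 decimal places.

$13,192.25

EOQ = √(2DS/H) = √(2 × 31,050 × 59 / 47.5)
    = √(77,134.74) ≈ 277.73 → Q = 278 units
Ordering: D/Q × S = 31,050/278 × $59 = $6,589.75
Holding:  Q/2 × H = 278/2 × $47.5 = $6,602.50
Total = $6,589.75 + $6,602.50 = $13,192.25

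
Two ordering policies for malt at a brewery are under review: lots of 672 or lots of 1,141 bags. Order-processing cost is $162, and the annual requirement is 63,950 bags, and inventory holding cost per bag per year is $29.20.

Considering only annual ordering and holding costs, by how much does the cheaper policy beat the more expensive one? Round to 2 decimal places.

$510.55

For each Q, cost = (D/Q)·S + (Q/2)·H.
TC(672) = (63,950/672)×162 + (672/2)×29.2 = $25,227.72
TC(1,141) = (63,950/1,141)×162 + (1,141/2)×29.2 = $25,738.27
Lots of 672 are cheaper by $510.55.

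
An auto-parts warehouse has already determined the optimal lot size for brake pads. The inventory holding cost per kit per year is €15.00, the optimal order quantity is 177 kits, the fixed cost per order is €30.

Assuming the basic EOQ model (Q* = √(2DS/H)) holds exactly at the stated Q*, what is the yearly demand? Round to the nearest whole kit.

7,832 kits per year

EOQ relation: Q² = 2DS/H, so rearrange for the unknown.
D = Q²H / (2S) = 177² × 15 / (2 × 30) = 7,832.25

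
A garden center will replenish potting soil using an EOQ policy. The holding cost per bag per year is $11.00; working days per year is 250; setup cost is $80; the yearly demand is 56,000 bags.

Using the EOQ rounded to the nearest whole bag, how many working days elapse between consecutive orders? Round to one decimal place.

4.0 days

Q* = √(2·D·S / H) = √(2·56,000·80 / 11) = √814,545.5 ≈ 902.52 → Q = 903 bags
Cycle time = (working days × Q)/D = (250 × 903) / 56,000 = 4.031 days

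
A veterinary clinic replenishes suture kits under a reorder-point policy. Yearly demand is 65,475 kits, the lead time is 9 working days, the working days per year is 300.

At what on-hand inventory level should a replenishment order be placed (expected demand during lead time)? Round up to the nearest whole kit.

Daily demand d = 65,475 / 300 = 218.250 kits/day
Demand during lead time = 218.250 × 9 = 1,964.25
Reorder point = 1,964.25 → round up

1,965 kits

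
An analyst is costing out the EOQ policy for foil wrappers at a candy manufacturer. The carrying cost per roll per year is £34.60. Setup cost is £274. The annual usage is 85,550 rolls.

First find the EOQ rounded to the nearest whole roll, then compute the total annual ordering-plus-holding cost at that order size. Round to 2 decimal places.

£40,275.26

Q* = √(2·D·S / H) = √(2·85,550·274 / 34.6) = √1,354,953.8 ≈ 1,164.02 → Q = 1,164 rolls
Ordering: D/Q × S = 85,550/1,164 × £274 = £20,138.06
Holding:  Q/2 × H = 1,164/2 × £34.6 = £20,137.20
Total = £20,138.06 + £20,137.20 = £40,275.26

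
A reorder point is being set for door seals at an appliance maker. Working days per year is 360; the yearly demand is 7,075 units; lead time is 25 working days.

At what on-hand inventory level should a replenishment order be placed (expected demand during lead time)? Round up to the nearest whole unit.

Daily demand d = 7,075 / 360 = 19.653 units/day
Demand during lead time = 19.653 × 25 = 491.32
Reorder point = 491.32 → round up

492 units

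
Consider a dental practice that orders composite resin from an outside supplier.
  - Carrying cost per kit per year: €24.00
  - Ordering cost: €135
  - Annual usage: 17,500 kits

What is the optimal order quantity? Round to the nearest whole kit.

444 kits

2DS/H = 2·17,500·135/24 = 196,875.00
EOQ = √196,875.00 ≈ 443.71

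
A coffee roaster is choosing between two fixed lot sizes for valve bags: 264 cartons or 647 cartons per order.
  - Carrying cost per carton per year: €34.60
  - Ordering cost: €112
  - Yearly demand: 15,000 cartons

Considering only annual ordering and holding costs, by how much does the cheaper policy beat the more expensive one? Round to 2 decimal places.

€2,858.86

Annual cost at Q: ordering D·S/Q plus holding Q·H/2.
TC(264) = (15,000/264)×112 + (264/2)×34.6 = €10,930.84
TC(647) = (15,000/647)×112 + (647/2)×34.6 = €13,789.70
Cheaper: Q = 264.  Difference = €2,858.86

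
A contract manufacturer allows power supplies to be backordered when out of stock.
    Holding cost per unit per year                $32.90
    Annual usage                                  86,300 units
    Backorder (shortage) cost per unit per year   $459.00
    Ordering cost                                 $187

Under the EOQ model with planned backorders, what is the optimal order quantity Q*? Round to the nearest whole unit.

1,025 units

Q* = √(2DS/H) · √((H + b)/b)
   = √(2 × 86,300 × 187 / 32.9) · √((32.9 + 459) / 459)
   = 990.474 × 1.0352 ≈ 1,025.36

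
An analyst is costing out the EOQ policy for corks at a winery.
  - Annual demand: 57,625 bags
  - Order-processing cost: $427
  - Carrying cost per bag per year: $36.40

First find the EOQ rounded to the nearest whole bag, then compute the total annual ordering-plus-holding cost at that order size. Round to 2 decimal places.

2DS/H = 2·57,625·427/36.4 = 1,351,971.15
EOQ = √1,351,971.15 ≈ 1,162.74 → Q = 1,163 bags
Ordering: D/Q × S = 57,625/1,163 × $427 = $21,157.24
Holding:  Q/2 × H = 1,163/2 × $36.4 = $21,166.60
Total = $21,157.24 + $21,166.60 = $42,323.84

$42,323.84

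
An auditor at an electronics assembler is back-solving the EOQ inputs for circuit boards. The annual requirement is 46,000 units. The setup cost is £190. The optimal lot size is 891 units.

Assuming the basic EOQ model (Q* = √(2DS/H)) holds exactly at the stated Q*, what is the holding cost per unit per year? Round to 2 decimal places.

EOQ relation: Q² = 2DS/H, so rearrange for the unknown.
H = 2DS / Q² = 2 × 46,000 × 190 / 891² = 22.0184

£22.02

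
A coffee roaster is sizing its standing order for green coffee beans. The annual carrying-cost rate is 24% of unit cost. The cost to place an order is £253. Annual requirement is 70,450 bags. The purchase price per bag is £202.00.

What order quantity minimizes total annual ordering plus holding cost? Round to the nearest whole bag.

858 bags

Carrying cost H = £202 × 24% = £48.4800/bag/yr
Optimal lot size Q* = (2 × 70,450 × £253 / £48.48)^½ ≈ 857.50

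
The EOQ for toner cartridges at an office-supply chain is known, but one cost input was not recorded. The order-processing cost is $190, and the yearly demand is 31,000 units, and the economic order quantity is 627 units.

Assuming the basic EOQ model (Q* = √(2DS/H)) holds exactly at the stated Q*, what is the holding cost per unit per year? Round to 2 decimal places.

$29.96

Since Q* = (2DS/H)^½, squaring gives Q*²·H = 2DS.
H = 2DS / Q² = 2 × 31,000 × 190 / 627² = 29.9647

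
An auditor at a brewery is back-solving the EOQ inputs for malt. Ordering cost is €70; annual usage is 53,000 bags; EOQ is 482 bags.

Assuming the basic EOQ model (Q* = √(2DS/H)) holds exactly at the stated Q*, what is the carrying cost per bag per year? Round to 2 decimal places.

€31.94

From Q* = √(2DS/H) ⇒ Q*² = 2DS/H.
H = 2DS / Q² = 2 × 53,000 × 70 / 482² = 31.9382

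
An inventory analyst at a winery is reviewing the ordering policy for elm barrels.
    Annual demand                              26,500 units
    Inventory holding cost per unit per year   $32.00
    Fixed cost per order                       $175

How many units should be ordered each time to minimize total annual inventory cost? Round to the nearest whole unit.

538 units

EOQ = √(2DS/H) = √(2 × 26,500 × 175 / 32)
    = √(289,843.75) ≈ 538.37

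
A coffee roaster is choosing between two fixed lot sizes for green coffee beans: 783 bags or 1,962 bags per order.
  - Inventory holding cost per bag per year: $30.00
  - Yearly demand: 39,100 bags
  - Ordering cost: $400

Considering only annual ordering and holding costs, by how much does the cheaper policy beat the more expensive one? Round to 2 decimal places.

For each Q, cost = (D/Q)·S + (Q/2)·H.
TC(783) = (39,100/783)×400 + (783/2)×30 = $31,719.46
TC(1,962) = (39,100/1,962)×400 + (1,962/2)×30 = $37,401.46
Lots of 783 are cheaper by $5,682.00.

$5,682.00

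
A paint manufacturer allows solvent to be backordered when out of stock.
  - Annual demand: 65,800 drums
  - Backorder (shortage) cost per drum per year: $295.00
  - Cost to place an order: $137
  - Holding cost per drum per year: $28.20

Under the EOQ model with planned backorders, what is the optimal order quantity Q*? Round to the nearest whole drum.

837 drums

Basic EOQ = √(2·65,800·137/28.2) = 799.583
Backorder adjustment √((H+b)/b) = √((28.2+295)/295) = 1.0467
Q* = 799.583 × 1.0467 ≈ 836.93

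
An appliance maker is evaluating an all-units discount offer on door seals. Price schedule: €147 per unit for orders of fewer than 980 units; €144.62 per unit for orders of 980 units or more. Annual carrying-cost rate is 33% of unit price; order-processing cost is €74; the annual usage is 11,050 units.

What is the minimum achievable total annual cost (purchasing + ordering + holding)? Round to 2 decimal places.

H₁ = 33%×€147 = €48.5100;  H₂ = 33%×€144.62 = €47.7246
EOQ₁ = √(2×11,050×74/48.5100) = 183.61  (< 980, feasible at tier 1)
EOQ₂ = √(2×11,050×74/47.7246) = 185.11  (< 980 → use Q = 980 at tier-2 price)
TC(tier 1 (EOQ₁), Q≈183.6) = €1,633,256.92
TC(tier 2, Q≈980.0) = €1,622,270.44
Minimum at tier 2: €1,622,270.44

€1,622,270.44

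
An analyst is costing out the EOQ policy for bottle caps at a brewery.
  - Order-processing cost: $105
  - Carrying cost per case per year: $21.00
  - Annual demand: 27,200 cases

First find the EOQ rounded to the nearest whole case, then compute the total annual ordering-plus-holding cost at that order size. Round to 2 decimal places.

$10,952.26

Q* = √(2·D·S / H) = √(2·27,200·105 / 21) = √272,000.0 ≈ 521.54 → Q = 522 cases
Ordering: D/Q × S = 27,200/522 × $105 = $5,471.26
Holding:  Q/2 × H = 522/2 × $21 = $5,481.00
Total = $5,471.26 + $5,481.00 = $10,952.26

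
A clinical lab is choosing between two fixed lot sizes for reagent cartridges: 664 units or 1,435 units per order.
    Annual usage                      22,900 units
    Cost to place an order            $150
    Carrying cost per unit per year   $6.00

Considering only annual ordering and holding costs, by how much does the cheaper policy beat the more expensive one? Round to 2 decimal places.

$466.46

For each Q, cost = (D/Q)·S + (Q/2)·H.
TC(664) = (22,900/664)×150 + (664/2)×6 = $7,165.19
TC(1,435) = (22,900/1,435)×150 + (1,435/2)×6 = $6,698.73
|ΔTC| = |$7,165.19 − $6,698.73| = $466.46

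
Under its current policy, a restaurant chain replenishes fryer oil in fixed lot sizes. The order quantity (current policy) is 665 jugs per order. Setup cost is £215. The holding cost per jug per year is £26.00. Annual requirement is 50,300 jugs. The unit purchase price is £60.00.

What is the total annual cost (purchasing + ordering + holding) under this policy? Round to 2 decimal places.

Ordering: D/Q × S = 50,300/665 × £215 = £16,262.41
Holding:  Q/2 × H = 665/2 × £26 = £8,645.00
Purchase cost = D·C = 50,300 × 60 = £3,018,000.00
Total = £16,262.41 + £8,645.00 + £3,018,000.00 = £3,042,907.41

£3,042,907.41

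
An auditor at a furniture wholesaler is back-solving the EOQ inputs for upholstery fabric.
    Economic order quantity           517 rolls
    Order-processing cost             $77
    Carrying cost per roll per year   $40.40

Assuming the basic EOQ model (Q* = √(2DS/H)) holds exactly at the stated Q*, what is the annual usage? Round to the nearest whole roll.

From Q* = √(2DS/H) ⇒ Q*² = 2DS/H.
D = Q²H / (2S) = 517² × 40.4 / (2 × 77) = 70,119.97

70,120 rolls per year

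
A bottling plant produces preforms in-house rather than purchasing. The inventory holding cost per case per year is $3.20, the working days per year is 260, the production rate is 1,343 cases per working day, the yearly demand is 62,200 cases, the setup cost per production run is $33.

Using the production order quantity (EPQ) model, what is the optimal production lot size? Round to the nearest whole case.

Daily demand d = 62,200/260 = 239.231; p = 1343; 1 − d/p = 0.82187
EPQ = √(2DS / (H(1 − d/p)))
    = √(2 × 62,200 × 33 / (3.2 × 0.82187)) ≈ 1,249.37

1,249 cases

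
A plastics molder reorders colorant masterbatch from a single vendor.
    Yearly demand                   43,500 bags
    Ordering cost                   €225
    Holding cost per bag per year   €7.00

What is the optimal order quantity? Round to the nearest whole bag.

EOQ = √(2DS/H) = √(2 × 43,500 × 225 / 7)
    = √(2,796,428.57) ≈ 1,672.25

1,672 bags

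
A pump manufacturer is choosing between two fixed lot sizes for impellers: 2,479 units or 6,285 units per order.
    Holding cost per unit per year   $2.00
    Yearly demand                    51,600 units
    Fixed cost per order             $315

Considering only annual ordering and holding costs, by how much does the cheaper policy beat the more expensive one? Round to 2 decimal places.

$164.52

For each Q, cost = (D/Q)·S + (Q/2)·H.
TC(2,479) = (51,600/2,479)×315 + (2,479/2)×2 = $9,035.68
TC(6,285) = (51,600/6,285)×315 + (6,285/2)×2 = $8,871.16
Cheaper: Q = 6,285.  Difference = $164.52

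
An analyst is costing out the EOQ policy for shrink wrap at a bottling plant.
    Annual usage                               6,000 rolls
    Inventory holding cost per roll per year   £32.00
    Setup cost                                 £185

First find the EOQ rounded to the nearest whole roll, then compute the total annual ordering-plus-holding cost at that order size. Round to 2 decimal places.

Q* = √(2·D·S / H) = √(2·6,000·185 / 32) = √69,375.0 ≈ 263.39 → Q = 263 rolls
Annual ordering cost = (D/Q)·S = (6,000/263) × 185 = £4,220.53
Annual holding cost  = (Q/2)·H = (263/2) × 32 = £4,208.00
Total = £4,220.53 + £4,208.00 = £8,428.53

£8,428.53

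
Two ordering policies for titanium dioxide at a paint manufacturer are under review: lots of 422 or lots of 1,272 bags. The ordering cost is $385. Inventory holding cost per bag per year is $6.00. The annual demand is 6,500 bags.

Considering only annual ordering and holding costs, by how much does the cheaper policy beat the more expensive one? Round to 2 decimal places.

$1,412.72

For each Q, cost = (D/Q)·S + (Q/2)·H.
TC(422) = (6,500/422)×385 + (422/2)×6 = $7,196.09
TC(1,272) = (6,500/1,272)×385 + (1,272/2)×6 = $5,783.37
Lots of 1,272 are cheaper by $1,412.72.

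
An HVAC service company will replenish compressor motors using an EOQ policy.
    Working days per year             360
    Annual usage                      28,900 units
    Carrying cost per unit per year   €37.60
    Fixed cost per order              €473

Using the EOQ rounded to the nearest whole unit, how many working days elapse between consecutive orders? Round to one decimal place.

EOQ = √(2DS/H) = √(2 × 28,900 × 473 / 37.6)
    = √(727,111.70) ≈ 852.71 → Q = 853 units
T = Q/D × 360 days = 853/28,900 × 360 = 10.626 days

10.6 days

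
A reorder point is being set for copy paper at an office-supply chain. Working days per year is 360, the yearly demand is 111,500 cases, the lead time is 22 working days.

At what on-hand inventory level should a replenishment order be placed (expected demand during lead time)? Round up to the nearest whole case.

Daily demand d = 111,500 / 360 = 309.722 cases/day
Demand during lead time = 309.722 × 22 = 6,813.89
Reorder point = 6,813.89 → round up

6,814 cases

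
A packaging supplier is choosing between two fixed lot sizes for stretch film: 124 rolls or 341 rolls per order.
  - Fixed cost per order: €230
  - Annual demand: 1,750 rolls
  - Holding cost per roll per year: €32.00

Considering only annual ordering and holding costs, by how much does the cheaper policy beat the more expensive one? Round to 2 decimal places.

For each Q, cost = (D/Q)·S + (Q/2)·H.
TC(124) = (1,750/124)×230 + (124/2)×32 = €5,229.97
TC(341) = (1,750/341)×230 + (341/2)×32 = €6,636.35
Lots of 124 are cheaper by €1,406.38.

€1,406.38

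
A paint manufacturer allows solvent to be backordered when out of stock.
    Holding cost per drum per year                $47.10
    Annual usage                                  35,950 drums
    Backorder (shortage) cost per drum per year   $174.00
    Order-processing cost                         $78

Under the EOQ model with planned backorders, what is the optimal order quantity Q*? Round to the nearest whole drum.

Basic EOQ = √(2·35,950·78/47.1) = 345.065
Backorder adjustment √((H+b)/b) = √((47.1+174)/174) = 1.1272
Q* = 345.065 × 1.1272 ≈ 388.97

389 drums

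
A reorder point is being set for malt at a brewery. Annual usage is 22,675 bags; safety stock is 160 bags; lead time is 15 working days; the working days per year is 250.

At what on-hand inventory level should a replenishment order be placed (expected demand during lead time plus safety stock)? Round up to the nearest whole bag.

1,521 bags

Daily demand d = 22,675 / 250 = 90.700 bags/day
Demand during lead time = 90.700 × 15 = 1,360.50
Reorder point = 1,360.50 + 160 = 1,520.50 → round up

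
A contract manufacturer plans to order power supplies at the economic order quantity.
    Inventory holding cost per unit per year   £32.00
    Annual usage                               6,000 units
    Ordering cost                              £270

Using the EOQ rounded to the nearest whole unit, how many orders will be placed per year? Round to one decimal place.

2DS/H = 2·6,000·270/32 = 101,250.00
EOQ = √101,250.00 ≈ 318.20 → Q = 318
N = D/Q = 6,000/318 ≈ 18.868 orders/yr

18.9 orders per year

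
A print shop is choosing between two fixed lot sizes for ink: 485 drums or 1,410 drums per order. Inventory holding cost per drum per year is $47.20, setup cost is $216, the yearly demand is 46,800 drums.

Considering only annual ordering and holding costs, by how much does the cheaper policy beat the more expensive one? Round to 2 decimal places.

TC(Q) = (D/Q)S + (Q/2)H
TC(485) = (46,800/485)×216 + (485/2)×47.2 = $32,288.89
TC(1,410) = (46,800/1,410)×216 + (1,410/2)×47.2 = $40,445.36
|ΔTC| = |$32,288.89 − $40,445.36| = $8,156.48

$8,156.48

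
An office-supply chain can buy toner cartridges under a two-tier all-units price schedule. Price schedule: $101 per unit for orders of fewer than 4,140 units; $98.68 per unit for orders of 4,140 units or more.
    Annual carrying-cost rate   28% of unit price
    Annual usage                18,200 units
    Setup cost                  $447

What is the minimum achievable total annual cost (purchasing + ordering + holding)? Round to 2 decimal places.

H₁ = 28%×$101 = $28.2800;  H₂ = 28%×$98.68 = $27.6304
EOQ₁ = √(2×18,200×447/28.2800) = 758.52  (< 4,140, feasible at tier 1)
EOQ₂ = √(2×18,200×447/27.6304) = 767.38  (< 4,140 → use Q = 4,140 at tier-2 price)
TC(tier 1 (EOQ₁), Q≈758.5) = $1,859,650.83
TC(tier 2, Q≈4,140.0) = $1,855,136.00
Minimum at tier 2: $1,855,136.00

$1,855,136.00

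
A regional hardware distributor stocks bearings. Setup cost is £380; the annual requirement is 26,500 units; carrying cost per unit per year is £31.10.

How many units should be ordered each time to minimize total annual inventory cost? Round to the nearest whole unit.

Q* = √(2·D·S / H) = √(2·26,500·380 / 31.1) = √647,588.4 ≈ 804.73

805 units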